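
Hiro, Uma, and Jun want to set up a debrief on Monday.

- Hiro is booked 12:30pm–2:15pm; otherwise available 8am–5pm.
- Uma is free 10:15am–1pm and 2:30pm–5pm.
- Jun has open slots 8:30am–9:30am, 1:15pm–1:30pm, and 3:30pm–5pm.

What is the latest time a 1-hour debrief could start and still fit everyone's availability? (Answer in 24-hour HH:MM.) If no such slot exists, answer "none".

16:00

Hiro free within 08:00–17:00: 08:00–12:30, 14:15–17:00.
Hiro ∩ Uma: 10:15–12:30, 14:30–17:00.
Hiro ∩ Uma ∩ Jun: 15:30–17:00.
Windows ≥ 60 min: 15:30–17:00.
Latest start in the last window 15:30–17:00 is 17:00 − 60 min = 16:00.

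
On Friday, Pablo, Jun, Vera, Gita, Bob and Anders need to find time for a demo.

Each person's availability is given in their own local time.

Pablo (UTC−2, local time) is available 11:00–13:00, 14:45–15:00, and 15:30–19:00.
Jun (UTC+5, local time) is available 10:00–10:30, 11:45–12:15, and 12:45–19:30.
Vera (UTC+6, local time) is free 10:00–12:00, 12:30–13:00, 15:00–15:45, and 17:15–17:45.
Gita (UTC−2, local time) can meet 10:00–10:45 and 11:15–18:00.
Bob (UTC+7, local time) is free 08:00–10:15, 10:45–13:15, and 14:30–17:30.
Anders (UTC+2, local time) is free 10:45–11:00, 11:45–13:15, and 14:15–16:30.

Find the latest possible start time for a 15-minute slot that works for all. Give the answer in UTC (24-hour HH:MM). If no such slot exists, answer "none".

Pablo → UTC: 13:00–15:00, 16:45–17:00, 17:30–21:00.
Jun → UTC: 05:00–05:30, 06:45–07:15, 07:45–14:30.
Vera → UTC: 04:00–06:00, 06:30–07:00, 09:00–09:45, 11:15–11:45.
Gita → UTC: 12:00–12:45, 13:15–20:00.
Bob → UTC: 01:00–03:15, 03:45–06:15, 07:30–10:30.
Anders → UTC: 08:45–09:00, 09:45–11:15, 12:15–14:30.
Pablo ∩ Jun: 13:00–14:30.
Pablo ∩ Jun ∩ Vera: (none).
Pablo ∩ Jun ∩ Vera ∩ Gita: (none).
Pablo ∩ Jun ∩ Vera ∩ Gita ∩ Bob: (none).
Pablo ∩ Jun ∩ Vera ∩ Gita ∩ Bob ∩ Anders: (none).
Windows ≥ 15 min: (none).

none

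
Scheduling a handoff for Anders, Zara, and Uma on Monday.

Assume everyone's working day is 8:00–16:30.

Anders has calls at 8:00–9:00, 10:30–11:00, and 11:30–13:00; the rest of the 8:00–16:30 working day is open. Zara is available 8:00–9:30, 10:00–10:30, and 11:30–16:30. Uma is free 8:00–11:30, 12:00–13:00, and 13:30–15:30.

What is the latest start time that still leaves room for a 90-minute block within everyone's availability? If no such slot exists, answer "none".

14:00

Anders free within 08:00–16:30: 09:00–10:30, 11:00–11:30, 13:00–16:30.
Anders ∩ Zara: 09:00–09:30, 10:00–10:30, 13:00–16:30.
Anders ∩ Zara ∩ Uma: 09:00–09:30, 10:00–10:30, 13:30–15:30.
Windows ≥ 90 min: 13:30–15:30.
Latest start in the last window 13:30–15:30 is 15:30 − 90 min = 14:00.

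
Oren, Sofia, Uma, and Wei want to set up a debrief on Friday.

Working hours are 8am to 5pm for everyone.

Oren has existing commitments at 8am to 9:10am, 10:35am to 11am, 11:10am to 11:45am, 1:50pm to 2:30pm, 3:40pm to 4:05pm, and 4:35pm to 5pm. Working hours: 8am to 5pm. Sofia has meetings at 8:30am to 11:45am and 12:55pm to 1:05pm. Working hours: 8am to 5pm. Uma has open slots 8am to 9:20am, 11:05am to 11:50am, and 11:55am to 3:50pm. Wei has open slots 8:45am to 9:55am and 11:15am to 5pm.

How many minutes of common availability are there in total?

180 minutes

Oren free within 08:00–17:00: 09:10–10:35, 11:00–11:10, 11:45–13:50, 14:30–15:40, 16:05–16:35.
Sofia free within 08:00–17:00: 08:00–08:30, 11:45–12:55, 13:05–17:00.
Oren ∩ Sofia: 11:45–12:55, 13:05–13:50, 14:30–15:40, 16:05–16:35.
Oren ∩ Sofia ∩ Uma: 11:45–11:50, 11:55–12:55, 13:05–13:50, 14:30–15:40.
Oren ∩ Sofia ∩ Uma ∩ Wei: 11:45–11:50, 11:55–12:55, 13:05–13:50, 14:30–15:40.
Total common minutes: 5 + 60 + 45 + 70 = 180.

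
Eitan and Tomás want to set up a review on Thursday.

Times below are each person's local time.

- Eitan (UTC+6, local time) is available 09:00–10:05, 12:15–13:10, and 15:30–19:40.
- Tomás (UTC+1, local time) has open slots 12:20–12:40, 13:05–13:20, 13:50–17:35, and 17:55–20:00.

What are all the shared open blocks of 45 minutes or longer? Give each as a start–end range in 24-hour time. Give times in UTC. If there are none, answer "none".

12:50–13:40

Eitan → UTC: 03:00–04:05, 06:15–07:10, 09:30–13:40.
Tomás → UTC: 11:20–11:40, 12:05–12:20, 12:50–16:35, 16:55–19:00.
Eitan ∩ Tomás: 11:20–11:40, 12:05–12:20, 12:50–13:40.
Windows ≥ 45 min: 12:50–13:40.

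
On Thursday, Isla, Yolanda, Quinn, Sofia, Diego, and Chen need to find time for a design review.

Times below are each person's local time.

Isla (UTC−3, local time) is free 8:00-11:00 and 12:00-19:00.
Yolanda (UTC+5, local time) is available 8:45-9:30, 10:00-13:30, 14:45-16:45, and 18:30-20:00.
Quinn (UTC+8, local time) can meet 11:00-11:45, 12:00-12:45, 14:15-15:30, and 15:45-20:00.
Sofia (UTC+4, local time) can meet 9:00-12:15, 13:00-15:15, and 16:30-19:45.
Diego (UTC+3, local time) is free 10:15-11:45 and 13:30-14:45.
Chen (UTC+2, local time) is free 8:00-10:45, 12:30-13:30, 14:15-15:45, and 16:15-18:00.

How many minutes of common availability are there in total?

15 minutes

Isla → UTC: 11:00–14:00, 15:00–22:00.
Yolanda → UTC: 03:45–04:30, 05:00–08:30, 09:45–11:45, 13:30–15:00.
Quinn → UTC: 03:00–03:45, 04:00–04:45, 06:15–07:30, 07:45–12:00.
Sofia → UTC: 05:00–08:15, 09:00–11:15, 12:30–15:45.
Diego → UTC: 07:15–08:45, 10:30–11:45.
Chen → UTC: 06:00–08:45, 10:30–11:30, 12:15–13:45, 14:15–16:00.
Isla ∩ Yolanda: 11:00–11:45, 13:30–14:00.
Isla ∩ Yolanda ∩ Quinn: 11:00–11:45.
Isla ∩ Yolanda ∩ Quinn ∩ Sofia: 11:00–11:15.
Isla ∩ Yolanda ∩ Quinn ∩ Sofia ∩ Diego: 11:00–11:15.
Isla ∩ Yolanda ∩ Quinn ∩ Sofia ∩ Diego ∩ Chen: 11:00–11:15.
Total common minutes: 15.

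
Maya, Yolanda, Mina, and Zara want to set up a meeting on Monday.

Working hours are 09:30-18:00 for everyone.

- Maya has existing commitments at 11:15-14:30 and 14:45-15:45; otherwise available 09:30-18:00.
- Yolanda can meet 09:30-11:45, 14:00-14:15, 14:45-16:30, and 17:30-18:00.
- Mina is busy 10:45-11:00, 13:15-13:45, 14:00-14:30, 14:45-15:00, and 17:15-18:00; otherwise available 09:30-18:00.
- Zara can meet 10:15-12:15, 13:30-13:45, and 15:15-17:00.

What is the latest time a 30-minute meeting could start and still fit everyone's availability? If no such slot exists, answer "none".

16:00

Maya free within 09:30–18:00: 09:30–11:15, 14:30–14:45, 15:45–18:00.
Mina free within 09:30–18:00: 09:30–10:45, 11:00–13:15, 13:45–14:00, 14:30–14:45, 15:00–17:15.
Maya ∩ Yolanda: 09:30–11:15, 15:45–16:30, 17:30–18:00.
Maya ∩ Yolanda ∩ Mina: 09:30–10:45, 11:00–11:15, 15:45–16:30.
Maya ∩ Yolanda ∩ Mina ∩ Zara: 10:15–10:45, 11:00–11:15, 15:45–16:30.
Windows ≥ 30 min: 10:15–10:45, 15:45–16:30.
Latest start in the last window 15:45–16:30 is 16:30 − 30 min = 16:00.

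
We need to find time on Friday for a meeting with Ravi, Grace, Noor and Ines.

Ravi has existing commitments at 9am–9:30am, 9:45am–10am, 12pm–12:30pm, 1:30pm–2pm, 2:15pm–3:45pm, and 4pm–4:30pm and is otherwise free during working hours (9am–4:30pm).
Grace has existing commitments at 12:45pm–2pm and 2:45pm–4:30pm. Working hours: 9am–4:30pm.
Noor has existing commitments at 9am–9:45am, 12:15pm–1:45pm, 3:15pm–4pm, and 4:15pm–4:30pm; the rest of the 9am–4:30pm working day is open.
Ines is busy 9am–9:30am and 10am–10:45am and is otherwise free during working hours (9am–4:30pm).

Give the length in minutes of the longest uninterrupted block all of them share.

75 minutes

Ravi free within 09:00–16:30: 09:30–09:45, 10:00–12:00, 12:30–13:30, 14:00–14:15, 15:45–16:00.
Grace free within 09:00–16:30: 09:00–12:45, 14:00–14:45.
Noor free within 09:00–16:30: 09:45–12:15, 13:45–15:15, 16:00–16:15.
Ines free within 09:00–16:30: 09:30–10:00, 10:45–16:30.
Ravi ∩ Grace: 09:30–09:45, 10:00–12:00, 12:30–12:45, 14:00–14:15.
Ravi ∩ Grace ∩ Noor: 10:00–12:00, 14:00–14:15.
Ravi ∩ Grace ∩ Noor ∩ Ines: 10:45–12:00, 14:00–14:15.
Common window lengths: 75, 15 min; longest is 75.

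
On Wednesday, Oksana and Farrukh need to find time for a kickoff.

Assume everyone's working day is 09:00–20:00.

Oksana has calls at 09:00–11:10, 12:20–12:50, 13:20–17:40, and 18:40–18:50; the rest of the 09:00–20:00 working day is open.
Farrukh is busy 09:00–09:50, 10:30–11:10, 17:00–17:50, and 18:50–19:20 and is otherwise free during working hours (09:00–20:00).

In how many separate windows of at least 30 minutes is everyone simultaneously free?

4

Oksana free within 09:00–20:00: 11:10–12:20, 12:50–13:20, 17:40–18:40, 18:50–20:00.
Farrukh free within 09:00–20:00: 09:50–10:30, 11:10–17:00, 17:50–18:50, 19:20–20:00.
Oksana ∩ Farrukh: 11:10–12:20, 12:50–13:20, 17:50–18:40, 19:20–20:00.
Windows ≥ 30 min: 11:10–12:20, 12:50–13:20, 17:50–18:40, 19:20–20:00.
That's 4 windows.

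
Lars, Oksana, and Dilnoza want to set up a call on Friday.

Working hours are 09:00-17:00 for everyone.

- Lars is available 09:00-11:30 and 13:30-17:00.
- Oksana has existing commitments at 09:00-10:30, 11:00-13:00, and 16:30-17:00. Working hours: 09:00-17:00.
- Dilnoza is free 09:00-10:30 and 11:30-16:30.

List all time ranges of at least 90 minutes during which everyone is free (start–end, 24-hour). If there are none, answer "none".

13:30–16:30

Oksana free within 09:00–17:00: 10:30–11:00, 13:00–16:30.
Lars ∩ Oksana: 10:30–11:00, 13:30–16:30.
Lars ∩ Oksana ∩ Dilnoza: 13:30–16:30.
Windows ≥ 90 min: 13:30–16:30.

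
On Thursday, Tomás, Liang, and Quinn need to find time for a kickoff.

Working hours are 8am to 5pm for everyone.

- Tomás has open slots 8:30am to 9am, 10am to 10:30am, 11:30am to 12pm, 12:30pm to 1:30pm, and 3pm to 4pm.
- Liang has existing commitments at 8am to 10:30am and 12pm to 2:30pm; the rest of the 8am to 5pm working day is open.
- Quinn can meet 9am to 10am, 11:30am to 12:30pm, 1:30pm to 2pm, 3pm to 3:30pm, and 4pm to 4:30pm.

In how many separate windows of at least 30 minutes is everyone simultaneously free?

Liang free within 08:00–17:00: 10:30–12:00, 14:30–17:00.
Tomás ∩ Liang: 11:30–12:00, 15:00–16:00.
Tomás ∩ Liang ∩ Quinn: 11:30–12:00, 15:00–15:30.
Windows ≥ 30 min: 11:30–12:00, 15:00–15:30.
That's 2 windows.

2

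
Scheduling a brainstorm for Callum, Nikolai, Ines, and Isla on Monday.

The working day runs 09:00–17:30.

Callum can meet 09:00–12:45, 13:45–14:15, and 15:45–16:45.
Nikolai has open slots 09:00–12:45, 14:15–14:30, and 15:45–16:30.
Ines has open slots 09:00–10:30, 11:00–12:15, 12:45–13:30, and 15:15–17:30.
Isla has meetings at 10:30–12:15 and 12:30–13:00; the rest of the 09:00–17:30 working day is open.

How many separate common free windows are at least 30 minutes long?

2

Isla free within 09:00–17:30: 09:00–10:30, 12:15–12:30, 13:00–17:30.
Callum ∩ Nikolai: 09:00–12:45, 15:45–16:30.
Callum ∩ Nikolai ∩ Ines: 09:00–10:30, 11:00–12:15, 15:45–16:30.
Callum ∩ Nikolai ∩ Ines ∩ Isla: 09:00–10:30, 15:45–16:30.
Windows ≥ 30 min: 09:00–10:30, 15:45–16:30.
That's 2 windows.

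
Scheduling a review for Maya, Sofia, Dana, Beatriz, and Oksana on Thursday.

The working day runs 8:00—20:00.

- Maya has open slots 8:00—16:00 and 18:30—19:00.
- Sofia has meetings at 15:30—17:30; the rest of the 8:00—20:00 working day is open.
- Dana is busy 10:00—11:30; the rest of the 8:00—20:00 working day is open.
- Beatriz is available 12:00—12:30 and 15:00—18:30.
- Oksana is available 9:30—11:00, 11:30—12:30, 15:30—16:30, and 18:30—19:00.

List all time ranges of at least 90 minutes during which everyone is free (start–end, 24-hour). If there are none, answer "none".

none

Sofia free within 08:00–20:00: 08:00–15:30, 17:30–20:00.
Dana free within 08:00–20:00: 08:00–10:00, 11:30–20:00.
Maya ∩ Sofia: 08:00–15:30, 18:30–19:00.
Maya ∩ Sofia ∩ Dana: 08:00–10:00, 11:30–15:30, 18:30–19:00.
Maya ∩ Sofia ∩ Dana ∩ Beatriz: 12:00–12:30, 15:00–15:30.
Maya ∩ Sofia ∩ Dana ∩ Beatriz ∩ Oksana: 12:00–12:30.
Windows ≥ 90 min: (none).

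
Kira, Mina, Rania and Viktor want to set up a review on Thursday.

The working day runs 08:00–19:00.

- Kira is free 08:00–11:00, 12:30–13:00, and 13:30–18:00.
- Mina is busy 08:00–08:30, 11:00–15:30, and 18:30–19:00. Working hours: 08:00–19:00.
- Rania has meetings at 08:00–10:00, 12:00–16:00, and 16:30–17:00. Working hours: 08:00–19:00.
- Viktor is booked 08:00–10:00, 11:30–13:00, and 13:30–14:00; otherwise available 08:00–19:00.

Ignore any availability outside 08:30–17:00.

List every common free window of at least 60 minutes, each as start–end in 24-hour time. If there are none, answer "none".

Mina free within 08:00–19:00: 08:30–11:00, 15:30–18:30.
Rania free within 08:00–19:00: 10:00–12:00, 16:00–16:30, 17:00–19:00.
Viktor free within 08:00–19:00: 10:00–11:30, 13:00–13:30, 14:00–19:00.
Kira ∩ Mina: 08:30–11:00, 15:30–18:00.
Kira ∩ Mina ∩ Rania: 10:00–11:00, 16:00–16:30, 17:00–18:00.
Kira ∩ Mina ∩ Rania ∩ Viktor: 10:00–11:00, 16:00–16:30, 17:00–18:00.
Restricted to 08:30–17:00: 10:00–11:00, 16:00–16:30.
Windows ≥ 60 min: 10:00–11:00.

10:00–11:00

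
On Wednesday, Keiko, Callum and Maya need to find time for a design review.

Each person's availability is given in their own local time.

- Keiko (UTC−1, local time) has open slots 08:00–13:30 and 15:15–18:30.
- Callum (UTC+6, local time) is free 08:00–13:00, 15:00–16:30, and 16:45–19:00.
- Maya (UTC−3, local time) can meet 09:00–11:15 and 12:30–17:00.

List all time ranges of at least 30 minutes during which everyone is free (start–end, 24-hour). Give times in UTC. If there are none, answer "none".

Keiko → UTC: 09:00–14:30, 16:15–19:30.
Callum → UTC: 02:00–07:00, 09:00–10:30, 10:45–13:00.
Maya → UTC: 12:00–14:15, 15:30–20:00.
Keiko ∩ Callum: 09:00–10:30, 10:45–13:00.
Keiko ∩ Callum ∩ Maya: 12:00–13:00.
Windows ≥ 30 min: 12:00–13:00.

12:00–13:00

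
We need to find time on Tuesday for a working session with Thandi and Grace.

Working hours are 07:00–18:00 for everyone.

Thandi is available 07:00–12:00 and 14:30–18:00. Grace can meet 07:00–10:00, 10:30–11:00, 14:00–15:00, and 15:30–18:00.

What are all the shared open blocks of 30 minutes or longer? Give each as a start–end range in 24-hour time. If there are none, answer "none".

Thandi ∩ Grace: 07:00–10:00, 10:30–11:00, 14:30–15:00, 15:30–18:00.
Windows ≥ 30 min: 07:00–10:00, 10:30–11:00, 14:30–15:00, 15:30–18:00.

07:00–10:00, 10:30–11:00, 14:30–15:00, 15:30–18:00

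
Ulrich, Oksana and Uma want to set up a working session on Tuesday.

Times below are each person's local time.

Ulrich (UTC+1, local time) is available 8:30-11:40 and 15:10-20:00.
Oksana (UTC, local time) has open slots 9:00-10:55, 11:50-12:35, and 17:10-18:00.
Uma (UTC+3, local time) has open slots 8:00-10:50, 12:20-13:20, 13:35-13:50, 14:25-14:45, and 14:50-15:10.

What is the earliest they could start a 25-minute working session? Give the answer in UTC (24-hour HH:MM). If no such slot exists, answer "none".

Ulrich → UTC: 07:30–10:40, 14:10–19:00.
Oksana → UTC: 09:00–10:55, 11:50–12:35, 17:10–18:00.
Uma → UTC: 05:00–07:50, 09:20–10:20, 10:35–10:50, 11:25–11:45, 11:50–12:10.
Ulrich ∩ Oksana: 09:00–10:40, 17:10–18:00.
Ulrich ∩ Oksana ∩ Uma: 09:20–10:20, 10:35–10:40.
Windows ≥ 25 min: 09:20–10:20.
Earliest such window starts at 09:20.

09:20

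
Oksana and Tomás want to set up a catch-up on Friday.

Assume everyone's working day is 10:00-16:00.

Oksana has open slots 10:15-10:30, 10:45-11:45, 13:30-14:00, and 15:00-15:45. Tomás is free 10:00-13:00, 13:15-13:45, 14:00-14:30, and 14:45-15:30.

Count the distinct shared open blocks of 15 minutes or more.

4

Oksana ∩ Tomás: 10:15–10:30, 10:45–11:45, 13:30–13:45, 15:00–15:30.
Windows ≥ 15 min: 10:15–10:30, 10:45–11:45, 13:30–13:45, 15:00–15:30.
That's 4 windows.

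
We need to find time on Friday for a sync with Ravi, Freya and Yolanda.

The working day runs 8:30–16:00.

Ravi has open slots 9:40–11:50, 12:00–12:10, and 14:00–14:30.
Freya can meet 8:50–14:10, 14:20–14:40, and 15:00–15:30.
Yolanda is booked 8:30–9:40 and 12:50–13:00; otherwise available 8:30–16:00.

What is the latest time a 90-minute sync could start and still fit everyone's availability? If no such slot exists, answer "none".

10:20

Yolanda free within 08:30–16:00: 09:40–12:50, 13:00–16:00.
Ravi ∩ Freya: 09:40–11:50, 12:00–12:10, 14:00–14:10, 14:20–14:30.
Ravi ∩ Freya ∩ Yolanda: 09:40–11:50, 12:00–12:10, 14:00–14:10, 14:20–14:30.
Windows ≥ 90 min: 09:40–11:50.
Latest start in the last window 09:40–11:50 is 11:50 − 90 min = 10:20.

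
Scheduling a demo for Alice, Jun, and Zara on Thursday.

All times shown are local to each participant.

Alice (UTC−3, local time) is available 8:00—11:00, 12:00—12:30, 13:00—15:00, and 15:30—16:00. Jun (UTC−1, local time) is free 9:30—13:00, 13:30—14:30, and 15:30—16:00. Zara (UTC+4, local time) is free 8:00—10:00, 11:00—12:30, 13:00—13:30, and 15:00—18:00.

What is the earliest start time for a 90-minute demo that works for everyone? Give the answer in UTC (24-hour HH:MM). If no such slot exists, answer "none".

11:00

Alice → UTC: 11:00–14:00, 15:00–15:30, 16:00–18:00, 18:30–19:00.
Jun → UTC: 10:30–14:00, 14:30–15:30, 16:30–17:00.
Zara → UTC: 04:00–06:00, 07:00–08:30, 09:00–09:30, 11:00–14:00.
Alice ∩ Jun: 11:00–14:00, 15:00–15:30, 16:30–17:00.
Alice ∩ Jun ∩ Zara: 11:00–14:00.
Windows ≥ 90 min: 11:00–14:00.
Earliest such window starts at 11:00.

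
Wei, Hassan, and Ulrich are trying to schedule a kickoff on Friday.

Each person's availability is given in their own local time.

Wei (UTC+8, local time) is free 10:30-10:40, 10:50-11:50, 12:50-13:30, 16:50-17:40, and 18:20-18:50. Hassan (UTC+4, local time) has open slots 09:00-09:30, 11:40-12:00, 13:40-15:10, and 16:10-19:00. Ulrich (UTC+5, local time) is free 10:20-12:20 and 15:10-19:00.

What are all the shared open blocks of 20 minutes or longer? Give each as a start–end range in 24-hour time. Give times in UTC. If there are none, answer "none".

10:20–10:50

Wei → UTC: 02:30–02:40, 02:50–03:50, 04:50–05:30, 08:50–09:40, 10:20–10:50.
Hassan → UTC: 05:00–05:30, 07:40–08:00, 09:40–11:10, 12:10–15:00.
Ulrich → UTC: 05:20–07:20, 10:10–14:00.
Wei ∩ Hassan: 05:00–05:30, 10:20–10:50.
Wei ∩ Hassan ∩ Ulrich: 05:20–05:30, 10:20–10:50.
Windows ≥ 20 min: 10:20–10:50.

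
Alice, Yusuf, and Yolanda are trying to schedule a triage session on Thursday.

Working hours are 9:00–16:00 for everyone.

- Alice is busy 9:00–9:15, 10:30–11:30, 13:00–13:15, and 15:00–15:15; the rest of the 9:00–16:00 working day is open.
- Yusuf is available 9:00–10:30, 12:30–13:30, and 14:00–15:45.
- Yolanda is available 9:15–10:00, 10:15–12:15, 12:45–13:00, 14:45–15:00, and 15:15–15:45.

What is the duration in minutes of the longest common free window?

Alice free within 09:00–16:00: 09:15–10:30, 11:30–13:00, 13:15–15:00, 15:15–16:00.
Alice ∩ Yusuf: 09:15–10:30, 12:30–13:00, 13:15–13:30, 14:00–15:00, 15:15–15:45.
Alice ∩ Yusuf ∩ Yolanda: 09:15–10:00, 10:15–10:30, 12:45–13:00, 14:45–15:00, 15:15–15:45.
Common window lengths: 45, 15, 15, 15, 30 min; longest is 45.

45 minutes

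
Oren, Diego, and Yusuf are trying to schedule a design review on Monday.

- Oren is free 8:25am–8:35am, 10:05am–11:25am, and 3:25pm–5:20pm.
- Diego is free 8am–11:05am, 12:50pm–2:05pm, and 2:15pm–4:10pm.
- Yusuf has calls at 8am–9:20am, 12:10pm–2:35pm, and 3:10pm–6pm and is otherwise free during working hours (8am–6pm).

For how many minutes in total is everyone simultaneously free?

Yusuf free within 08:00–18:00: 09:20–12:10, 14:35–15:10.
Oren ∩ Diego: 08:25–08:35, 10:05–11:05, 15:25–16:10.
Oren ∩ Diego ∩ Yusuf: 10:05–11:05.
Total common minutes: 60.

60 minutes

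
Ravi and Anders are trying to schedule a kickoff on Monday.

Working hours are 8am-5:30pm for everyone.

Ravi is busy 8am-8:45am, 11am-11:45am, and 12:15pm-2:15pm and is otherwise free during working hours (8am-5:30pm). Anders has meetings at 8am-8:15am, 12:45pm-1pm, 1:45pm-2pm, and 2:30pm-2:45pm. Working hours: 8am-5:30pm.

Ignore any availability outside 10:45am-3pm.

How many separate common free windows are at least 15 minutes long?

Ravi free within 08:00–17:30: 08:45–11:00, 11:45–12:15, 14:15–17:30.
Anders free within 08:00–17:30: 08:15–12:45, 13:00–13:45, 14:00–14:30, 14:45–17:30.
Ravi ∩ Anders: 08:45–11:00, 11:45–12:15, 14:15–14:30, 14:45–17:30.
Restricted to 10:45–15:00: 10:45–11:00, 11:45–12:15, 14:15–14:30, 14:45–15:00.
Windows ≥ 15 min: 10:45–11:00, 11:45–12:15, 14:15–14:30, 14:45–15:00.
That's 4 windows.

4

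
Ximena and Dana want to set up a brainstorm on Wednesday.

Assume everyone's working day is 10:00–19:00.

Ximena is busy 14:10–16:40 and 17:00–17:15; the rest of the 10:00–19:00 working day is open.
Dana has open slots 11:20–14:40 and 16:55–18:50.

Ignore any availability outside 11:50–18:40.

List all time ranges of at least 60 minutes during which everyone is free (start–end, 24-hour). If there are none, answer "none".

Ximena free within 10:00–19:00: 10:00–14:10, 16:40–17:00, 17:15–19:00.
Ximena ∩ Dana: 11:20–14:10, 16:55–17:00, 17:15–18:50.
Restricted to 11:50–18:40: 11:50–14:10, 16:55–17:00, 17:15–18:40.
Windows ≥ 60 min: 11:50–14:10, 17:15–18:40.

11:50–14:10, 17:15–18:40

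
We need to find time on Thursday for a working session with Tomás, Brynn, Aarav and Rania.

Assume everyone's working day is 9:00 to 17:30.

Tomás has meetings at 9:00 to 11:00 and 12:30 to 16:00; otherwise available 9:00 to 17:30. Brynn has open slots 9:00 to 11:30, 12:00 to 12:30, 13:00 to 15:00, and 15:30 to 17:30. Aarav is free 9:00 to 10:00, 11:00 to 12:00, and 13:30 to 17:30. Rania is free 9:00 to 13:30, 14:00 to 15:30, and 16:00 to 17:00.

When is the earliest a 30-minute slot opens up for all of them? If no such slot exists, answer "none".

11:00

Tomás free within 09:00–17:30: 11:00–12:30, 16:00–17:30.
Tomás ∩ Brynn: 11:00–11:30, 12:00–12:30, 16:00–17:30.
Tomás ∩ Brynn ∩ Aarav: 11:00–11:30, 16:00–17:30.
Tomás ∩ Brynn ∩ Aarav ∩ Rania: 11:00–11:30, 16:00–17:00.
Windows ≥ 30 min: 11:00–11:30, 16:00–17:00.
Earliest such window starts at 11:00.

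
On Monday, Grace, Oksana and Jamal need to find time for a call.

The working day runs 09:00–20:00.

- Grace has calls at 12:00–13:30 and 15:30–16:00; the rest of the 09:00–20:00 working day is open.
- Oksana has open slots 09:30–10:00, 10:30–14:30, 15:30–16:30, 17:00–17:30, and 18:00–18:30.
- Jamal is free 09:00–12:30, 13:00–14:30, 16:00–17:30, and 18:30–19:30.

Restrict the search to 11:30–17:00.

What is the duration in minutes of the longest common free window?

60 minutes

Grace free within 09:00–20:00: 09:00–12:00, 13:30–15:30, 16:00–20:00.
Grace ∩ Oksana: 09:30–10:00, 10:30–12:00, 13:30–14:30, 16:00–16:30, 17:00–17:30, 18:00–18:30.
Grace ∩ Oksana ∩ Jamal: 09:30–10:00, 10:30–12:00, 13:30–14:30, 16:00–16:30, 17:00–17:30.
Restricted to 11:30–17:00: 11:30–12:00, 13:30–14:30, 16:00–16:30.
Common window lengths: 30, 60, 30 min; longest is 60.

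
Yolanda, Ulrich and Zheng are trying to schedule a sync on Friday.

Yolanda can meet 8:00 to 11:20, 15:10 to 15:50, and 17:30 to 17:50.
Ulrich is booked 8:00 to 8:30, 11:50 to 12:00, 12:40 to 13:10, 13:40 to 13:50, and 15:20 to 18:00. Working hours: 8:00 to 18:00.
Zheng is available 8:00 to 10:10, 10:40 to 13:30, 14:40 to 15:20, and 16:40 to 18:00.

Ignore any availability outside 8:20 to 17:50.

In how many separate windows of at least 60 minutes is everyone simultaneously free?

1

Ulrich free within 08:00–18:00: 08:30–11:50, 12:00–12:40, 13:10–13:40, 13:50–15:20.
Yolanda ∩ Ulrich: 08:30–11:20, 15:10–15:20.
Yolanda ∩ Ulrich ∩ Zheng: 08:30–10:10, 10:40–11:20, 15:10–15:20.
Restricted to 08:20–17:50: 08:30–10:10, 10:40–11:20, 15:10–15:20.
Windows ≥ 60 min: 08:30–10:10.
That's 1 window.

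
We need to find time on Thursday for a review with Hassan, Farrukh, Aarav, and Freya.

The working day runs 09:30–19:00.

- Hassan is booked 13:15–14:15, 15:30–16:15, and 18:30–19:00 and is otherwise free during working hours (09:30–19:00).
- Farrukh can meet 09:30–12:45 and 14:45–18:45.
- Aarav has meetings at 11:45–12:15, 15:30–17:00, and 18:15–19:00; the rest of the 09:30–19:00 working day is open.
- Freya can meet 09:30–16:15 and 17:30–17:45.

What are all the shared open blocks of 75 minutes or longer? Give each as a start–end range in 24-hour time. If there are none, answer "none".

Hassan free within 09:30–19:00: 09:30–13:15, 14:15–15:30, 16:15–18:30.
Aarav free within 09:30–19:00: 09:30–11:45, 12:15–15:30, 17:00–18:15.
Hassan ∩ Farrukh: 09:30–12:45, 14:45–15:30, 16:15–18:30.
Hassan ∩ Farrukh ∩ Aarav: 09:30–11:45, 12:15–12:45, 14:45–15:30, 17:00–18:15.
Hassan ∩ Farrukh ∩ Aarav ∩ Freya: 09:30–11:45, 12:15–12:45, 14:45–15:30, 17:30–17:45.
Windows ≥ 75 min: 09:30–11:45.

09:30–11:45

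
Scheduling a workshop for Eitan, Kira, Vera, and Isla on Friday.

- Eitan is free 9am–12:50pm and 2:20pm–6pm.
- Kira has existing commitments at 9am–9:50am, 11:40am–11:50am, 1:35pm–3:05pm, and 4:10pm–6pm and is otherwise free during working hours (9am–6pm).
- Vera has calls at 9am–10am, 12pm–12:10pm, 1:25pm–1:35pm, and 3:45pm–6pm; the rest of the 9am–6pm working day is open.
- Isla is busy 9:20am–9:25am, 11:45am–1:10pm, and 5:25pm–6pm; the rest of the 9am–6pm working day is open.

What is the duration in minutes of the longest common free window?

100 minutes

Kira free within 09:00–18:00: 09:50–11:40, 11:50–13:35, 15:05–16:10.
Vera free within 09:00–18:00: 10:00–12:00, 12:10–13:25, 13:35–15:45.
Isla free within 09:00–18:00: 09:00–09:20, 09:25–11:45, 13:10–17:25.
Eitan ∩ Kira: 09:50–11:40, 11:50–12:50, 15:05–16:10.
Eitan ∩ Kira ∩ Vera: 10:00–11:40, 11:50–12:00, 12:10–12:50, 15:05–15:45.
Eitan ∩ Kira ∩ Vera ∩ Isla: 10:00–11:40, 15:05–15:45.
Common window lengths: 100, 40 min; longest is 100.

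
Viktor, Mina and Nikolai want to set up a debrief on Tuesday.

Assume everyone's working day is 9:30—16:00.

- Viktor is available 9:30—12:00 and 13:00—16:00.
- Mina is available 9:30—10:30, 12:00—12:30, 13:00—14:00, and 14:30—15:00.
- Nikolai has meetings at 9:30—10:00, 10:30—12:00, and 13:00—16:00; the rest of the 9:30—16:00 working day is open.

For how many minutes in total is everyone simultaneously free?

Nikolai free within 09:30–16:00: 10:00–10:30, 12:00–13:00.
Viktor ∩ Mina: 09:30–10:30, 13:00–14:00, 14:30–15:00.
Viktor ∩ Mina ∩ Nikolai: 10:00–10:30.
Total common minutes: 30.

30 minutes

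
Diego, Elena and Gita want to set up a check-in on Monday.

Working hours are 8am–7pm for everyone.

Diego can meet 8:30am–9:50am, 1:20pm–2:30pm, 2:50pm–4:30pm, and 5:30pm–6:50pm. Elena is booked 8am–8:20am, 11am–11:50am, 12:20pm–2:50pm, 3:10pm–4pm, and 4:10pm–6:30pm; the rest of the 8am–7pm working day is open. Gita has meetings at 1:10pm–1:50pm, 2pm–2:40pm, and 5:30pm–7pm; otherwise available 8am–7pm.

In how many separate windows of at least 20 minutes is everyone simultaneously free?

Elena free within 08:00–19:00: 08:20–11:00, 11:50–12:20, 14:50–15:10, 16:00–16:10, 18:30–19:00.
Gita free within 08:00–19:00: 08:00–13:10, 13:50–14:00, 14:40–17:30.
Diego ∩ Elena: 08:30–09:50, 14:50–15:10, 16:00–16:10, 18:30–18:50.
Diego ∩ Elena ∩ Gita: 08:30–09:50, 14:50–15:10, 16:00–16:10.
Windows ≥ 20 min: 08:30–09:50, 14:50–15:10.
That's 2 windows.

2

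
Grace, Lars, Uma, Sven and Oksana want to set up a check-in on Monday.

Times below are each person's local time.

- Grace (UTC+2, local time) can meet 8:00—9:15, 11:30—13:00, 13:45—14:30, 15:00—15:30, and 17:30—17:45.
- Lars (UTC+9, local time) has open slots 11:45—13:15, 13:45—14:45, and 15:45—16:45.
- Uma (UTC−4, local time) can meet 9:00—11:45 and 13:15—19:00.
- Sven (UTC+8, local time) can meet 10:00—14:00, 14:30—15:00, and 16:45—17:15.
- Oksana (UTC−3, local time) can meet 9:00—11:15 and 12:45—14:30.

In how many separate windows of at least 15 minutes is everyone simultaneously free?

0

Grace → UTC: 06:00–07:15, 09:30–11:00, 11:45–12:30, 13:00–13:30, 15:30–15:45.
Lars → UTC: 02:45–04:15, 04:45–05:45, 06:45–07:45.
Uma → UTC: 13:00–15:45, 17:15–23:00.
Sven → UTC: 02:00–06:00, 06:30–07:00, 08:45–09:15.
Oksana → UTC: 12:00–14:15, 15:45–17:30.
Grace ∩ Lars: 06:45–07:15.
Grace ∩ Lars ∩ Uma: (none).
Grace ∩ Lars ∩ Uma ∩ Sven: (none).
Grace ∩ Lars ∩ Uma ∩ Sven ∩ Oksana: (none).
Windows ≥ 15 min: (none).
That's 0 windows.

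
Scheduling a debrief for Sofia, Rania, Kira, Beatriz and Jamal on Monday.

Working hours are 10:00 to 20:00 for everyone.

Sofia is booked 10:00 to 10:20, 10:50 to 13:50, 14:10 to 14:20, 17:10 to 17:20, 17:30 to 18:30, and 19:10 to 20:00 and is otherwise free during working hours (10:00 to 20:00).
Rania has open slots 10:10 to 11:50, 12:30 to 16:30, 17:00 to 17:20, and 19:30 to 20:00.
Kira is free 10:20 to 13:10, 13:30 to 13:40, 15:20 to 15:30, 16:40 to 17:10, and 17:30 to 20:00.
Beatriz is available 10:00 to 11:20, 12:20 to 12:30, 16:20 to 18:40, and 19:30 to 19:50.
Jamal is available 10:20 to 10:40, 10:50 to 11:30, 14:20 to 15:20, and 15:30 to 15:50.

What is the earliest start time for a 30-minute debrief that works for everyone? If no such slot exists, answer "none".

none

Sofia free within 10:00–20:00: 10:20–10:50, 13:50–14:10, 14:20–17:10, 17:20–17:30, 18:30–19:10.
Sofia ∩ Rania: 10:20–10:50, 13:50–14:10, 14:20–16:30, 17:00–17:10.
Sofia ∩ Rania ∩ Kira: 10:20–10:50, 15:20–15:30, 17:00–17:10.
Sofia ∩ Rania ∩ Kira ∩ Beatriz: 10:20–10:50, 17:00–17:10.
Sofia ∩ Rania ∩ Kira ∩ Beatriz ∩ Jamal: 10:20–10:40.
Windows ≥ 30 min: (none).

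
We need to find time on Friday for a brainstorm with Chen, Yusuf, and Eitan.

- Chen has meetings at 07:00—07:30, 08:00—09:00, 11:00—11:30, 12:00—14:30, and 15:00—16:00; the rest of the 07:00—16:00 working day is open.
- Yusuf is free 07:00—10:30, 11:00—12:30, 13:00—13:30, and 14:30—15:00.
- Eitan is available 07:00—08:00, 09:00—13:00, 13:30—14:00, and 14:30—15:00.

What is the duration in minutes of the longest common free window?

Chen free within 07:00–16:00: 07:30–08:00, 09:00–11:00, 11:30–12:00, 14:30–15:00.
Chen ∩ Yusuf: 07:30–08:00, 09:00–10:30, 11:30–12:00, 14:30–15:00.
Chen ∩ Yusuf ∩ Eitan: 07:30–08:00, 09:00–10:30, 11:30–12:00, 14:30–15:00.
Common window lengths: 30, 90, 30, 30 min; longest is 90.

90 minutes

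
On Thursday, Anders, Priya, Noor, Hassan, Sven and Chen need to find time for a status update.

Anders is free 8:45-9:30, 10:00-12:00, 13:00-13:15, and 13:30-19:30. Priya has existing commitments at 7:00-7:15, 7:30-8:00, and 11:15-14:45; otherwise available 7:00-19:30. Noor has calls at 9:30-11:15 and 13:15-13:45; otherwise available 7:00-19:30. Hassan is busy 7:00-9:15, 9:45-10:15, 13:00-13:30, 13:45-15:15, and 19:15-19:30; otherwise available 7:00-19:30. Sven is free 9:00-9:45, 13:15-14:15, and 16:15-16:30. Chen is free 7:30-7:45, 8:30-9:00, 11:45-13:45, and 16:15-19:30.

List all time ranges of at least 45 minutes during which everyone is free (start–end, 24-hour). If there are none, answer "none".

Priya free within 07:00–19:30: 07:15–07:30, 08:00–11:15, 14:45–19:30.
Noor free within 07:00–19:30: 07:00–09:30, 11:15–13:15, 13:45–19:30.
Hassan free within 07:00–19:30: 09:15–09:45, 10:15–13:00, 13:30–13:45, 15:15–19:15.
Anders ∩ Priya: 08:45–09:30, 10:00–11:15, 14:45–19:30.
Anders ∩ Priya ∩ Noor: 08:45–09:30, 14:45–19:30.
Anders ∩ Priya ∩ Noor ∩ Hassan: 09:15–09:30, 15:15–19:15.
Anders ∩ Priya ∩ Noor ∩ Hassan ∩ Sven: 09:15–09:30, 16:15–16:30.
Anders ∩ Priya ∩ Noor ∩ Hassan ∩ Sven ∩ Chen: 16:15–16:30.
Windows ≥ 45 min: (none).

none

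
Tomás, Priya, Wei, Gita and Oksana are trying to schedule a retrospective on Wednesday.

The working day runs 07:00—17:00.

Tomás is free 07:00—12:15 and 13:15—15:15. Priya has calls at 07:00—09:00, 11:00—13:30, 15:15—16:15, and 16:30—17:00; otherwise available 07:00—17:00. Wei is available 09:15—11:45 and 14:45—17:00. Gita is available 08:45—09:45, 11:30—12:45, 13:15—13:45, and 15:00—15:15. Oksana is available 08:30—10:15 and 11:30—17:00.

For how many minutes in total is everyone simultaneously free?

Priya free within 07:00–17:00: 09:00–11:00, 13:30–15:15, 16:15–16:30.
Tomás ∩ Priya: 09:00–11:00, 13:30–15:15.
Tomás ∩ Priya ∩ Wei: 09:15–11:00, 14:45–15:15.
Tomás ∩ Priya ∩ Wei ∩ Gita: 09:15–09:45, 15:00–15:15.
Tomás ∩ Priya ∩ Wei ∩ Gita ∩ Oksana: 09:15–09:45, 15:00–15:15.
Total common minutes: 30 + 15 = 45.

45 minutes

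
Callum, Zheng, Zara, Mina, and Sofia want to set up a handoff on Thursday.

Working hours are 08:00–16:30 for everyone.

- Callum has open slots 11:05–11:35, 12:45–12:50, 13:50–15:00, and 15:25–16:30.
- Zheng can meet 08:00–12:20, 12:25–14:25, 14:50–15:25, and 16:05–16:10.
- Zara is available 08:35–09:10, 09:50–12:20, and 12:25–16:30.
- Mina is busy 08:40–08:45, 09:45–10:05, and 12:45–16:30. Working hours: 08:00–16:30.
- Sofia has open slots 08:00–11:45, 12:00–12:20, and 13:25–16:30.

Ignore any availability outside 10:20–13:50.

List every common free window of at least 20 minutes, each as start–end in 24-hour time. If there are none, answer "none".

11:05–11:35

Mina free within 08:00–16:30: 08:00–08:40, 08:45–09:45, 10:05–12:45.
Callum ∩ Zheng: 11:05–11:35, 12:45–12:50, 13:50–14:25, 14:50–15:00, 16:05–16:10.
Callum ∩ Zheng ∩ Zara: 11:05–11:35, 12:45–12:50, 13:50–14:25, 14:50–15:00, 16:05–16:10.
Callum ∩ Zheng ∩ Zara ∩ Mina: 11:05–11:35.
Callum ∩ Zheng ∩ Zara ∩ Mina ∩ Sofia: 11:05–11:35.
Restricted to 10:20–13:50: 11:05–11:35.
Windows ≥ 20 min: 11:05–11:35.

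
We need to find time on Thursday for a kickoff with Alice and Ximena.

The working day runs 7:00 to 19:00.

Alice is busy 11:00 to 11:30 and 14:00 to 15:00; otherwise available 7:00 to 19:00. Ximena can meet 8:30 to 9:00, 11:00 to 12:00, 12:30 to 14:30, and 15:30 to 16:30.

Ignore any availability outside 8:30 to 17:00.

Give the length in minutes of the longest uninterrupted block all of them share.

90 minutes

Alice free within 07:00–19:00: 07:00–11:00, 11:30–14:00, 15:00–19:00.
Alice ∩ Ximena: 08:30–09:00, 11:30–12:00, 12:30–14:00, 15:30–16:30.
Restricted to 08:30–17:00: 08:30–09:00, 11:30–12:00, 12:30–14:00, 15:30–16:30.
Common window lengths: 30, 30, 90, 60 min; longest is 90.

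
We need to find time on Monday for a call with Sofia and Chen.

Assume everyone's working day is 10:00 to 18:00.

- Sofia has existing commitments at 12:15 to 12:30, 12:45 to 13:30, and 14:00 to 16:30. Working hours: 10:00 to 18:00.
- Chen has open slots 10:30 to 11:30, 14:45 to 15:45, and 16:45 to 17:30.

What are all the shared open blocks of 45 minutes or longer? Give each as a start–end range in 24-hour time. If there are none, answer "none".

10:30–11:30, 16:45–17:30

Sofia free within 10:00–18:00: 10:00–12:15, 12:30–12:45, 13:30–14:00, 16:30–18:00.
Sofia ∩ Chen: 10:30–11:30, 16:45–17:30.
Windows ≥ 45 min: 10:30–11:30, 16:45–17:30.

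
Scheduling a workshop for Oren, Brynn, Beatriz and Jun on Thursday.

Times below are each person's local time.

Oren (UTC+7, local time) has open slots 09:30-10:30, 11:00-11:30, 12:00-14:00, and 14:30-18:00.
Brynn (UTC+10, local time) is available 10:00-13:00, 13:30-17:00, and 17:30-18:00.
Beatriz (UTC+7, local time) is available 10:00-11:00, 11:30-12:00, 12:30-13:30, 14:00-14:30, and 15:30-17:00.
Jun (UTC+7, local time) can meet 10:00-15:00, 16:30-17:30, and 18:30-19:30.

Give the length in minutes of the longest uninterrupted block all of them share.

60 minutes

Oren → UTC: 02:30–03:30, 04:00–04:30, 05:00–07:00, 07:30–11:00.
Brynn → UTC: 00:00–03:00, 03:30–07:00, 07:30–08:00.
Beatriz → UTC: 03:00–04:00, 04:30–05:00, 05:30–06:30, 07:00–07:30, 08:30–10:00.
Jun → UTC: 03:00–08:00, 09:30–10:30, 11:30–12:30.
Oren ∩ Brynn: 02:30–03:00, 04:00–04:30, 05:00–07:00, 07:30–08:00.
Oren ∩ Brynn ∩ Beatriz: 05:30–06:30.
Oren ∩ Brynn ∩ Beatriz ∩ Jun: 05:30–06:30.
Single common window of 60 minutes.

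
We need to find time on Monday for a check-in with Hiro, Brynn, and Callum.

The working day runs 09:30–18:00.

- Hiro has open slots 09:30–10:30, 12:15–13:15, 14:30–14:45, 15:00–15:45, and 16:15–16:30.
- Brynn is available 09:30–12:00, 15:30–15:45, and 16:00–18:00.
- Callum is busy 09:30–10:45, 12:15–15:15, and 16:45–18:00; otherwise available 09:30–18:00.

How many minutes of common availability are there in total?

Callum free within 09:30–18:00: 10:45–12:15, 15:15–16:45.
Hiro ∩ Brynn: 09:30–10:30, 15:30–15:45, 16:15–16:30.
Hiro ∩ Brynn ∩ Callum: 15:30–15:45, 16:15–16:30.
Total common minutes: 15 + 15 = 30.

30 minutes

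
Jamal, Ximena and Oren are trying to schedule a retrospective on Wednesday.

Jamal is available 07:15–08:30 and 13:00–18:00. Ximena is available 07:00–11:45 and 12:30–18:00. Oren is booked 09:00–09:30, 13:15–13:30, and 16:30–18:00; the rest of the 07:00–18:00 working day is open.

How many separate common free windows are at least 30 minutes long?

2

Oren free within 07:00–18:00: 07:00–09:00, 09:30–13:15, 13:30–16:30.
Jamal ∩ Ximena: 07:15–08:30, 13:00–18:00.
Jamal ∩ Ximena ∩ Oren: 07:15–08:30, 13:00–13:15, 13:30–16:30.
Windows ≥ 30 min: 07:15–08:30, 13:30–16:30.
That's 2 windows.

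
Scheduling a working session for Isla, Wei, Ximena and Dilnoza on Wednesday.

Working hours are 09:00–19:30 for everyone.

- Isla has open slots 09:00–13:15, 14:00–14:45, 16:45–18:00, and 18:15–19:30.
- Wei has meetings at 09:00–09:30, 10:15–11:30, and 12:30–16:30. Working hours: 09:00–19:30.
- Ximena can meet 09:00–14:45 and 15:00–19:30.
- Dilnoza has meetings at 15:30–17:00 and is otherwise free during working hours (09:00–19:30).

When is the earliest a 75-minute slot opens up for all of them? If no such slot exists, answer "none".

Wei free within 09:00–19:30: 09:30–10:15, 11:30–12:30, 16:30–19:30.
Dilnoza free within 09:00–19:30: 09:00–15:30, 17:00–19:30.
Isla ∩ Wei: 09:30–10:15, 11:30–12:30, 16:45–18:00, 18:15–19:30.
Isla ∩ Wei ∩ Ximena: 09:30–10:15, 11:30–12:30, 16:45–18:00, 18:15–19:30.
Isla ∩ Wei ∩ Ximena ∩ Dilnoza: 09:30–10:15, 11:30–12:30, 17:00–18:00, 18:15–19:30.
Windows ≥ 75 min: 18:15–19:30.
Earliest such window starts at 18:15.

18:15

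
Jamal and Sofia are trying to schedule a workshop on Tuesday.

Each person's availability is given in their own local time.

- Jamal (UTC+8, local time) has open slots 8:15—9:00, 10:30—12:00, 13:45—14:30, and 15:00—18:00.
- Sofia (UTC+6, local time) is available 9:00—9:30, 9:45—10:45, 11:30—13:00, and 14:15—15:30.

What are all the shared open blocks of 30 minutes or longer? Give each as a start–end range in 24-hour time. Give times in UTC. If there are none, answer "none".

Jamal → UTC: 00:15–01:00, 02:30–04:00, 05:45–06:30, 07:00–10:00.
Sofia → UTC: 03:00–03:30, 03:45–04:45, 05:30–07:00, 08:15–09:30.
Jamal ∩ Sofia: 03:00–03:30, 03:45–04:00, 05:45–06:30, 08:15–09:30.
Windows ≥ 30 min: 03:00–03:30, 05:45–06:30, 08:15–09:30.

03:00–03:30, 05:45–06:30, 08:15–09:30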